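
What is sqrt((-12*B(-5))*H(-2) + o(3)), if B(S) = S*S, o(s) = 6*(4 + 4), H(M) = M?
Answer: 18*sqrt(2) ≈ 25.456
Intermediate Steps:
o(s) = 48 (o(s) = 6*8 = 48)
B(S) = S**2
sqrt((-12*B(-5))*H(-2) + o(3)) = sqrt(-12*(-5)**2*(-2) + 48) = sqrt(-12*25*(-2) + 48) = sqrt(-300*(-2) + 48) = sqrt(600 + 48) = sqrt(648) = 18*sqrt(2)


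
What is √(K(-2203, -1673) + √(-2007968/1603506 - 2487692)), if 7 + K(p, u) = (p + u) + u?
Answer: √(-3571440542438004 + 1603506*I*√399777202042172295)/801753 ≈ 10.477 + 75.271*I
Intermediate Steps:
K(p, u) = -7 + p + 2*u (K(p, u) = -7 + ((p + u) + u) = -7 + (p + 2*u) = -7 + p + 2*u)
√(K(-2203, -1673) + √(-2007968/1603506 - 2487692)) = √((-7 - 2203 + 2*(-1673)) + √(-2007968/1603506 - 2487692)) = √((-7 - 2203 - 3346) + √(-2007968*1/1603506 - 2487692)) = √(-5556 + √(-1003984/801753 - 2487692)) = √(-5556 + √(-1994515528060/801753)) = √(-5556 + 2*I*√399777202042172295/801753)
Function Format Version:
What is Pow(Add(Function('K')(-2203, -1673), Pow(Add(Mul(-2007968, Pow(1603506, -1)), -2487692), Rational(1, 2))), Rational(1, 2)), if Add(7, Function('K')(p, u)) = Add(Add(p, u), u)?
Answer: Mul(Rational(1, 801753), Pow(Add(-3571440542438004, Mul(1603506, I, Pow(399777202042172295, Rational(1, 2)))), Rational(1, 2))) ≈ Add(10.477, Mul(75.271, I))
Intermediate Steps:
Function('K')(p, u) = Add(-7, p, Mul(2, u)) (Function('K')(p, u) = Add(-7, Add(Add(p, u), u)) = Add(-7, Add(p, Mul(2, u))) = Add(-7, p, Mul(2, u)))
Pow(Add(Function('K')(-2203, -1673), Pow(Add(Mul(-2007968, Pow(1603506, -1)), -2487692), Rational(1, 2))), Rational(1, 2)) = Pow(Add(Add(-7, -2203, Mul(2, -1673)), Pow(Add(Mul(-2007968, Pow(1603506, -1)), -2487692), Rational(1, 2))), Rational(1, 2)) = Pow(Add(Add(-7, -2203, -3346), Pow(Add(Mul(-2007968, Rational(1, 1603506)), -2487692), Rational(1, 2))), Rational(1, 2)) = Pow(Add(-5556, Pow(Add(Rational(-1003984, 801753), -2487692), Rational(1, 2))), Rational(1, 2)) = Pow(Add(-5556, Pow(Rational(-1994515528060, 801753), Rational(1, 2))), Rational(1, 2)) = Pow(Add(-5556, Mul(Rational(2, 801753), I, Pow(399777202042172295, Rational(1, 2)))), Rational(1, 2))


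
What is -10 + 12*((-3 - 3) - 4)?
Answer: -130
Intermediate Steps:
-10 + 12*((-3 - 3) - 4) = -10 + 12*(-6 - 4) = -10 + 12*(-10) = -10 - 120 = -130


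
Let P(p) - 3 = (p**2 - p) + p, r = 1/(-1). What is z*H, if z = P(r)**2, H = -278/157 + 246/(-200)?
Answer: -188444/3925 ≈ -48.011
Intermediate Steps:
r = -1
P(p) = 3 + p**2 (P(p) = 3 + ((p**2 - p) + p) = 3 + p**2)
H = -47111/15700 (H = -278*1/157 + 246*(-1/200) = -278/157 - 123/100 = -47111/15700 ≈ -3.0007)
z = 16 (z = (3 + (-1)**2)**2 = (3 + 1)**2 = 4**2 = 16)
z*H = 16*(-47111/15700) = -188444/3925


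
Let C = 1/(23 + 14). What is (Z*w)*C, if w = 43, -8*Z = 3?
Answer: -129/296 ≈ -0.43581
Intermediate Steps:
Z = -3/8 (Z = -⅛*3 = -3/8 ≈ -0.37500)
C = 1/37 ≈ 0.027027
(Z*w)*C = -3/8*43*(1/37) = -129/8*1/37 = -129/296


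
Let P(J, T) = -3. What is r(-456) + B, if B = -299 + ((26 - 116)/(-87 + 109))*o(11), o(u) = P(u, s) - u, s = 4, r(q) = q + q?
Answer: -12691/11 ≈ -1153.7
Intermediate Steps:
r(q) = 2*q
o(u) = -3 - u
B = -2659/11 (B = -299 + ((26 - 116)/(-87 + 109))*(-3 - 1*11) = -299 + (-90/22)*(-3 - 11) = -299 - 90*1/22*(-14) = -299 - 45/11*(-14) = -299 + 630/11 = -2659/11 ≈ -241.73)
r(-456) + B = 2*(-456) - 2659/11 = -912 - 2659/11 = -12691/11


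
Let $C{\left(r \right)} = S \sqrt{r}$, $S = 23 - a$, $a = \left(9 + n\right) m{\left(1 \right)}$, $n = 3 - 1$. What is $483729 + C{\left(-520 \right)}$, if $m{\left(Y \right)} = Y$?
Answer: $483729 + 24 i \sqrt{130} \approx 4.8373 \cdot 10^{5} + 273.64 i$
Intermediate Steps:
$n = 2$ ($n = 3 - 1 = 2$)
$a = 11$ ($a = \left(9 + 2\right) 1 = 11 \cdot 1 = 11$)
$S = 12$ ($S = 23 - 11 = 12$)
$C{\left(r \right)} = 12 \sqrt{r}$
$483729 + C{\left(-520 \right)} = 483729 + 12 \sqrt{-520} = 483729 + 12 \cdot 2 i \sqrt{130} = 483729 + 24 i \sqrt{130}$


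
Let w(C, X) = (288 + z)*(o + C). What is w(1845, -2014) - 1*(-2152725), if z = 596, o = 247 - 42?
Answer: 3964925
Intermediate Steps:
o = 205
w(C, X) = 181220 + 884*C (w(C, X) = (288 + 596)*(205 + C) = 884*(205 + C) = 181220 + 884*C)
w(1845, -2014) - 1*(-2152725) = (181220 + 884*1845) - 1*(-2152725) = (181220 + 1630980) + 2152725 = 1812200 + 2152725 = 3964925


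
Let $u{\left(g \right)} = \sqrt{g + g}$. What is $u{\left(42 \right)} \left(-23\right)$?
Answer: $- 46 \sqrt{21} \approx -210.8$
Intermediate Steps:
$u{\left(g \right)} = \sqrt{2} \sqrt{g}$ ($u{\left(g \right)} = \sqrt{2 g} = \sqrt{2} \sqrt{g}$)
$u{\left(42 \right)} \left(-23\right) = \sqrt{2} \sqrt{42} \left(-23\right) = 2 \sqrt{21} \left(-23\right) = - 46 \sqrt{21}$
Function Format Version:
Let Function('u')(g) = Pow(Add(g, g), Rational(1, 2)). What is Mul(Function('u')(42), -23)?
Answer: Mul(-46, Pow(21, Rational(1, 2))) ≈ -210.80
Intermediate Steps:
Function('u')(g) = Mul(Pow(2, Rational(1, 2)), Pow(g, Rational(1, 2))) (Function('u')(g) = Pow(Mul(2, g), Rational(1, 2)) = Mul(Pow(2, Rational(1, 2)), Pow(g, Rational(1, 2))))
Mul(Function('u')(42), -23) = Mul(Mul(Pow(2, Rational(1, 2)), Pow(42, Rational(1, 2))), -23) = Mul(Mul(2, Pow(21, Rational(1, 2))), -23) = Mul(-46, Pow(21, Rational(1, 2)))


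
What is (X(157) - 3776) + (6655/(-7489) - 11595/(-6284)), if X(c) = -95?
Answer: -182127636061/47060876 ≈ -3870.0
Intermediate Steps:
(X(157) - 3776) + (6655/(-7489) - 11595/(-6284)) = (-95 - 3776) + (6655/(-7489) - 11595/(-6284)) = -3871 + (6655*(-1/7489) - 11595*(-1/6284)) = -3871 + (-6655/7489 + 11595/6284) = -3871 + 45014935/47060876 = -182127636061/47060876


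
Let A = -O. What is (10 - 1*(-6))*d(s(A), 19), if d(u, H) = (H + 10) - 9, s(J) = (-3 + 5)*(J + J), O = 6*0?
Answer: 320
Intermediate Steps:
O = 0
A = 0 (A = -1*0 = 0)
s(J) = 4*J (s(J) = 2*(2*J) = 4*J)
d(u, H) = 1 + H (d(u, H) = (10 + H) - 9 = 1 + H)
(10 - 1*(-6))*d(s(A), 19) = (10 - 1*(-6))*(1 + 19) = (10 + 6)*20 = 16*20 = 320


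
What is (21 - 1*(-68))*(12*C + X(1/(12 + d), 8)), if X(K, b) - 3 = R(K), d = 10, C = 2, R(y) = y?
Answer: 52955/22 ≈ 2407.0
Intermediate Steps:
X(K, b) = 3 + K
(21 - 1*(-68))*(12*C + X(1/(12 + d), 8)) = (21 - 1*(-68))*(12*2 + (3 + 1/(12 + 10))) = (21 + 68)*(24 + (3 + 1/22)) = 89*(24 + (3 + 1/22)) = 89*(24 + 67/22) = 89*(595/22) = 52955/22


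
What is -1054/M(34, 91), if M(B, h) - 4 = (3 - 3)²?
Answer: -527/2 ≈ -263.50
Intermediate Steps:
M(B, h) = 4 (M(B, h) = 4 + (3 - 3)² = 4 + 0² = 4 + 0 = 4)
-1054/M(34, 91) = -1054/4 = -1054*¼ = -527/2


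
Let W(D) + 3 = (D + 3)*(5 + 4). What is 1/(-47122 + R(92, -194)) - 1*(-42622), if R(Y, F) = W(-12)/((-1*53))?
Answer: 106443415551/2497382 ≈ 42622.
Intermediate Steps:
W(D) = 24 + 9*D (W(D) = -3 + (D + 3)*(5 + 4) = -3 + (3 + D)*9 = -3 + (27 + 9*D) = 24 + 9*D)
R(Y, F) = 84/53 (R(Y, F) = (24 + 9*(-12))/((-1*53)) = (24 - 108)/(-53) = -84*(-1/53) = 84/53)
1/(-47122 + R(92, -194)) - 1*(-42622) = 1/(-47122 + 84/53) - 1*(-42622) = 1/(-2497382/53) + 42622 = -53/2497382 + 42622 = 106443415551/2497382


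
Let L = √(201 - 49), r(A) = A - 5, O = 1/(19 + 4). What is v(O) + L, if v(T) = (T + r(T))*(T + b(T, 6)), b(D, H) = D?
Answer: -226/529 + 2*√38 ≈ 11.902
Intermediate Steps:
O = 1/23 ≈ 0.043478
r(A) = -5 + A
L = 2*√38 (L = √152 = 2*√38 ≈ 12.329)
v(T) = 2*T*(-5 + 2*T) (v(T) = (T + (-5 + T))*(T + T) = (-5 + 2*T)*(2*T) = 2*T*(-5 + 2*T))
v(O) + L = 2*(1/23)*(-5 + 2*(1/23)) + 2*√38 = 2*(1/23)*(-5 + 2/23) + 2*√38 = 2*(1/23)*(-113/23) + 2*√38 = -226/529 + 2*√38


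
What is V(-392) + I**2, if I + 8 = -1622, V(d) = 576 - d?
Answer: 2657868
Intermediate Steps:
I = -1630 (I = -8 - 1622 = -1630)
V(-392) + I**2 = (576 - 1*(-392)) + (-1630)**2 = (576 + 392) + 2656900 = 968 + 2656900 = 2657868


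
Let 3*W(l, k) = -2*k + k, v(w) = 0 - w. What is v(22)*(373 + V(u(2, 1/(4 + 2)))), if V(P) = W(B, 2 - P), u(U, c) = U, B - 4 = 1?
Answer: -8206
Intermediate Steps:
B = 5 (B = 4 + 1 = 5)
v(w) = -w
W(l, k) = -k/3 (W(l, k) = (-2*k + k)/3 = (-k)/3 = -k/3)
V(P) = -⅔ + P/3 (V(P) = -(2 - P)/3 = -⅔ + P/3)
v(22)*(373 + V(u(2, 1/(4 + 2)))) = (-1*22)*(373 + (-⅔ + (⅓)*2)) = -22*(373 + (-⅔ + ⅔)) = -22*(373 + 0) = -22*373 = -8206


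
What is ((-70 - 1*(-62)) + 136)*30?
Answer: 3840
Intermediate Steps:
((-70 - 1*(-62)) + 136)*30 = ((-70 + 62) + 136)*30 = (-8 + 136)*30 = 128*30 = 3840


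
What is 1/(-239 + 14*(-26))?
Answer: -1/603 ≈ -0.0016584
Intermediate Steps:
1/(-239 + 14*(-26)) = 1/(-239 - 364) = 1/(-603) = -1/603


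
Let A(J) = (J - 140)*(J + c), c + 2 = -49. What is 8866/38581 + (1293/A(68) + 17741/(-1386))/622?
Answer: 469360103327/2261705258736 ≈ 0.20752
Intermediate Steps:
c = -51 (c = -2 - 49 = -51)
A(J) = (-140 + J)*(-51 + J) (A(J) = (J - 140)*(J - 51) = (-140 + J)*(-51 + J))
8866/38581 + (1293/A(68) + 17741/(-1386))/622 = 8866/38581 + (1293/(7140 + 68² - 191*68) + 17741/(-1386))/622 = 8866*(1/38581) + (1293/(7140 + 4624 - 12988) + 17741*(-1/1386))*(1/622) = 8866/38581 + (1293/(-1224) - 17741/1386)*(1/622) = 8866/38581 + (1293*(-1/1224) - 17741/1386)*(1/622) = 8866/38581 + (-431/408 - 17741/1386)*(1/622) = 8866/38581 - 1305949/94248*1/622 = 8866/38581 - 1305949/58622256 = 469360103327/2261705258736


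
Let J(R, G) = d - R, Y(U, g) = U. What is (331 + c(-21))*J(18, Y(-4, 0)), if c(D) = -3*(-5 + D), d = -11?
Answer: -11861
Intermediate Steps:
c(D) = 15 - 3*D
J(R, G) = -11 - R
(331 + c(-21))*J(18, Y(-4, 0)) = (331 + (15 - 3*(-21)))*(-11 - 1*18) = (331 + (15 + 63))*(-11 - 18) = (331 + 78)*(-29) = 409*(-29) = -11861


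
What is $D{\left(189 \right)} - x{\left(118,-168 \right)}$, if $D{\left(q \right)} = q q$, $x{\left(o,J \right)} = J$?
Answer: $35889$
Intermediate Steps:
$D{\left(q \right)} = q^{2}$
$D{\left(189 \right)} - x{\left(118,-168 \right)} = 189^{2} - -168 = 35721 + 168 = 35889$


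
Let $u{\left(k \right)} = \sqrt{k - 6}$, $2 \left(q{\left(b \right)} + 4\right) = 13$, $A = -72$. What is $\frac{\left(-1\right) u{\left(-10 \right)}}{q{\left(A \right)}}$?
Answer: $- \frac{8 i}{5} \approx - 1.6 i$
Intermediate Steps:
$q{\left(b \right)} = \frac{5}{2}$ ($q{\left(b \right)} = -4 + \frac{1}{2} \cdot 13 = -4 + \frac{13}{2} = \frac{5}{2}$)
$u{\left(k \right)} = \sqrt{-6 + k}$
$\frac{\left(-1\right) u{\left(-10 \right)}}{q{\left(A \right)}} = \frac{\left(-1\right) \sqrt{-6 - 10}}{\frac{5}{2}} = - \sqrt{-16} \cdot \frac{2}{5} = - 4 i \frac{2}{5} = - \frac{8 i}{5}$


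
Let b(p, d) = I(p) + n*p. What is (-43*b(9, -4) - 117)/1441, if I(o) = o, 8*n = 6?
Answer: -3177/5764 ≈ -0.55118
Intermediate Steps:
n = 3/4 (n = (1/8)*6 = 3/4 ≈ 0.75000)
b(p, d) = 7*p/4 (b(p, d) = p + 3*p/4 = 7*p/4)
(-43*b(9, -4) - 117)/1441 = (-301*9/4 - 117)/1441 = (-43*63/4 - 117)*(1/1441) = (-2709/4 - 117)*(1/1441) = -3177/4*1/1441 = -3177/5764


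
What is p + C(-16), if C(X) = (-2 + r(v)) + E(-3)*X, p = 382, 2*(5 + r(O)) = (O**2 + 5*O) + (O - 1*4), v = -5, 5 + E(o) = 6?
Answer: 709/2 ≈ 354.50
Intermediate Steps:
E(o) = 1 (E(o) = -5 + 6 = 1)
r(O) = -7 + O**2/2 + 3*O (r(O) = -5 + ((O**2 + 5*O) + (O - 1*4))/2 = -5 + ((O**2 + 5*O) + (O - 4))/2 = -5 + ((O**2 + 5*O) + (-4 + O))/2 = -5 + (-4 + O**2 + 6*O)/2 = -5 + (-2 + O**2/2 + 3*O) = -7 + O**2/2 + 3*O)
C(X) = -23/2 + X (C(X) = (-2 + (-7 + (1/2)*(-5)**2 + 3*(-5))) + 1*X = (-2 + (-7 + (1/2)*25 - 15)) + X = (-2 + (-7 + 25/2 - 15)) + X = (-2 - 19/2) + X = -23/2 + X)
p + C(-16) = 382 + (-23/2 - 16) = 382 - 55/2 = 709/2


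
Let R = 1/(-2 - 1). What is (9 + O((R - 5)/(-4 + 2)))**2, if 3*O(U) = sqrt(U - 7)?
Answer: (81 + I*sqrt(39))**2/81 ≈ 80.519 + 12.49*I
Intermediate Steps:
R = -1/3 (R = 1/(-3) = -1/3 ≈ -0.33333)
O(U) = sqrt(-7 + U)/3 (O(U) = sqrt(U - 7)/3 = sqrt(-7 + U)/3)
(9 + O((R - 5)/(-4 + 2)))**2 = (9 + sqrt(-7 + (-1/3 - 5)/(-4 + 2))/3)**2 = (9 + sqrt(-7 - 16/3/(-2))/3)**2 = (9 + sqrt(-7 - 16/3*(-1/2))/3)**2 = (9 + sqrt(-7 + 8/3)/3)**2 = (9 + sqrt(-13/3)/3)**2 = (9 + (I*sqrt(39)/3)/3)**2 = (9 + I*sqrt(39)/9)**2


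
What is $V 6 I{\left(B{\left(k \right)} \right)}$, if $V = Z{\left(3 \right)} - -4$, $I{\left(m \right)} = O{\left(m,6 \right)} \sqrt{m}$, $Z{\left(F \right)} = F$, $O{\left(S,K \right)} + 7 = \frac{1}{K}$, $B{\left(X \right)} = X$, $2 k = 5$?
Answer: $- \frac{287 \sqrt{10}}{2} \approx -453.79$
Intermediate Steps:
$k = \frac{5}{2}$ ($k = \frac{1}{2} \cdot 5 = \frac{5}{2} \approx 2.5$)
$O{\left(S,K \right)} = -7 + \frac{1}{K}$
$I{\left(m \right)} = - \frac{41 \sqrt{m}}{6}$ ($I{\left(m \right)} = \left(-7 + \frac{1}{6}\right) \sqrt{m} = - \frac{41 \sqrt{m}}{6}$)
$V = 7$ ($V = 3 - -4 = 3 + 4 = 7$)
$V 6 I{\left(B{\left(k \right)} \right)} = 7 \cdot 6 \left(- \frac{41 \sqrt{\frac{5}{2}}}{6}\right) = 42 \left(- \frac{41 \frac{\sqrt{10}}{2}}{6}\right) = 42 \left(- \frac{41 \sqrt{10}}{12}\right) = - \frac{287 \sqrt{10}}{2}$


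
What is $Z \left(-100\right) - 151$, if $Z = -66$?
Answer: $6449$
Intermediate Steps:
$Z \left(-100\right) - 151 = \left(-66\right) \left(-100\right) - 151 = 6600 - 151 = 6449$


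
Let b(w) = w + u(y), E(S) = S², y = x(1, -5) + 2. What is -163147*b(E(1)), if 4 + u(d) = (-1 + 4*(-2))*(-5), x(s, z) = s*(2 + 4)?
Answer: -6852174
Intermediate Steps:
x(s, z) = 6*s (x(s, z) = s*6 = 6*s)
y = 8 (y = 6*1 + 2 = 6 + 2 = 8)
u(d) = 41 (u(d) = -4 + (-1 + 4*(-2))*(-5) = -4 + (-1 - 8)*(-5) = -4 - 9*(-5) = -4 + 45 = 41)
b(w) = 41 + w (b(w) = w + 41 = 41 + w)
-163147*b(E(1)) = -163147*(41 + 1²) = -163147*(41 + 1) = -163147*42 = -6852174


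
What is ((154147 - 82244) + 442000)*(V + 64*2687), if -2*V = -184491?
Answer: 271560220581/2 ≈ 1.3578e+11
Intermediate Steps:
V = 184491/2 (V = -1/2*(-184491) = 184491/2 ≈ 92246.)
((154147 - 82244) + 442000)*(V + 64*2687) = ((154147 - 82244) + 442000)*(184491/2 + 64*2687) = (71903 + 442000)*(184491/2 + 171968) = 513903*(528427/2) = 271560220581/2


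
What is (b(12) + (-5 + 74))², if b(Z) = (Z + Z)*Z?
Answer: 127449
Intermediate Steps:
b(Z) = 2*Z² (b(Z) = (2*Z)*Z = 2*Z²)
(b(12) + (-5 + 74))² = (2*12² + (-5 + 74))² = (2*144 + 69)² = (288 + 69)² = 357² = 127449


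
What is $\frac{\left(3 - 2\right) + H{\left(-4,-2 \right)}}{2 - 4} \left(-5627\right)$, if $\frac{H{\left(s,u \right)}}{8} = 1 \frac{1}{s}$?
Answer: $- \frac{5627}{2} \approx -2813.5$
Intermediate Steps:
$H{\left(s,u \right)} = \frac{8}{s}$ ($H{\left(s,u \right)} = 8 \cdot 1 \frac{1}{s} = \frac{8}{s}$)
$\frac{\left(3 - 2\right) + H{\left(-4,-2 \right)}}{2 - 4} \left(-5627\right) = \frac{\left(3 - 2\right) + \frac{8}{-4}}{2 - 4} \left(-5627\right) = \frac{1 + 8 \left(- \frac{1}{4}\right)}{-2} \left(-5627\right) = \left(1 - 2\right) \left(- \frac{1}{2}\right) \left(-5627\right) = \left(-1\right) \left(- \frac{1}{2}\right) \left(-5627\right) = \frac{1}{2} \left(-5627\right) = - \frac{5627}{2}$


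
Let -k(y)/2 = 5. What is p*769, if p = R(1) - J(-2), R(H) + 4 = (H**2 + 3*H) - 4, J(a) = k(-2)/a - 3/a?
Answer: -16149/2 ≈ -8074.5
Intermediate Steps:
k(y) = -10 (k(y) = -2*5 = -10)
J(a) = -13/a (J(a) = -10/a - 3/a = -13/a)
R(H) = -8 + H**2 + 3*H (R(H) = -4 + ((H**2 + 3*H) - 4) = -4 + (-4 + H**2 + 3*H) = -8 + H**2 + 3*H)
p = -21/2 (p = (-8 + 1**2 + 3*1) - (-13)/(-2) = (-8 + 1 + 3) - (-13)*(-1)/2 = -4 - 1*13/2 = -4 - 13/2 = -21/2 ≈ -10.500)
p*769 = -21/2*769 = -16149/2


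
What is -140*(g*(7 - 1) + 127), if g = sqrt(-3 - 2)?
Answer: -17780 - 840*I*sqrt(5) ≈ -17780.0 - 1878.3*I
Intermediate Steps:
g = I*sqrt(5) (g = sqrt(-5) = I*sqrt(5) ≈ 2.2361*I)
-140*(g*(7 - 1) + 127) = -140*((I*sqrt(5))*(7 - 1) + 127) = -140*((I*sqrt(5))*6 + 127) = -140*(6*I*sqrt(5) + 127) = -140*(127 + 6*I*sqrt(5)) = -17780 - 840*I*sqrt(5)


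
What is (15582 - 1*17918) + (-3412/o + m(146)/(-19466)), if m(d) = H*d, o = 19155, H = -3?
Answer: -435542610691/186435615 ≈ -2336.2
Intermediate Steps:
m(d) = -3*d
(15582 - 1*17918) + (-3412/o + m(146)/(-19466)) = (15582 - 1*17918) + (-3412/19155 - 3*146/(-19466)) = (15582 - 17918) + (-3412*1/19155 - 438*(-1/19466)) = -2336 + (-3412/19155 + 219/9733) = -2336 - 29014051/186435615 = -435542610691/186435615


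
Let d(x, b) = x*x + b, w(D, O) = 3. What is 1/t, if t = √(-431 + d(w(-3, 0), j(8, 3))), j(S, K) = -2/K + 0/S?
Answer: -I*√951/634 ≈ -0.048641*I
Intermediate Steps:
j(S, K) = -2/K (j(S, K) = -2/K + 0 = -2/K)
d(x, b) = b + x² (d(x, b) = x² + b = b + x²)
t = 2*I*√951/3 (t = √(-431 + (-2/3 + 3²)) = √(-431 + (-2*⅓ + 9)) = √(-431 + (-⅔ + 9)) = √(-431 + 25/3) = √(-1268/3) = 2*I*√951/3 ≈ 20.559*I)
1/t = 1/(2*I*√951/3) = -I*√951/634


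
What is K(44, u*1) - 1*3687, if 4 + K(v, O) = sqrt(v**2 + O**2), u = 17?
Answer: -3691 + 5*sqrt(89) ≈ -3643.8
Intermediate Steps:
K(v, O) = -4 + sqrt(O**2 + v**2) (K(v, O) = -4 + sqrt(v**2 + O**2) = -4 + sqrt(O**2 + v**2))
K(44, u*1) - 1*3687 = (-4 + sqrt((17*1)**2 + 44**2)) - 1*3687 = (-4 + sqrt(17**2 + 1936)) - 3687 = (-4 + sqrt(289 + 1936)) - 3687 = (-4 + sqrt(2225)) - 3687 = (-4 + 5*sqrt(89)) - 3687 = -3691 + 5*sqrt(89)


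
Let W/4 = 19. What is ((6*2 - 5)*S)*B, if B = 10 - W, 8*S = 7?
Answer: -1617/4 ≈ -404.25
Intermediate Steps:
W = 76 (W = 4*19 = 76)
S = 7/8 (S = (⅛)*7 = 7/8 ≈ 0.87500)
B = -66 (B = 10 - 1*76 = 10 - 76 = -66)
((6*2 - 5)*S)*B = ((6*2 - 5)*(7/8))*(-66) = ((12 - 5)*(7/8))*(-66) = (7*(7/8))*(-66) = (49/8)*(-66) = -1617/4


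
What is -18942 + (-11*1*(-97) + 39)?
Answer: -17836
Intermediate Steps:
-18942 + (-11*1*(-97) + 39) = -18942 + (-11*(-97) + 39) = -18942 + (1067 + 39) = -18942 + 1106 = -17836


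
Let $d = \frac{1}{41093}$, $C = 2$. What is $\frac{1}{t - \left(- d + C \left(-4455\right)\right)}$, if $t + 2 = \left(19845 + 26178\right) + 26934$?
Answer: $\frac{41093}{3364078446} \approx 1.2215 \cdot 10^{-5}$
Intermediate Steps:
$t = 72955$ ($t = -2 + \left(\left(19845 + 26178\right) + 26934\right) = -2 + \left(46023 + 26934\right) = -2 + 72957 = 72955$)
$d = \frac{1}{41093} \approx 2.4335 \cdot 10^{-5}$
$\frac{1}{t - \left(- d + C \left(-4455\right)\right)} = \frac{1}{72955 - \left(- \frac{1}{41093} + 2 \left(-4455\right)\right)} = \frac{1}{72955 + \left(\frac{1}{41093} - -8910\right)} = \frac{1}{72955 + \left(\frac{1}{41093} + 8910\right)} = \frac{1}{72955 + \frac{366138631}{41093}} = \frac{1}{\frac{3364078446}{41093}} = \frac{41093}{3364078446}$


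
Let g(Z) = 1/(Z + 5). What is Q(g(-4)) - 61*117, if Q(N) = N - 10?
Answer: -7146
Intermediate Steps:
g(Z) = 1/(5 + Z)
Q(N) = -10 + N
Q(g(-4)) - 61*117 = (-10 + 1/(5 - 4)) - 61*117 = (-10 + 1/1) - 7137 = (-10 + 1) - 7137 = -9 - 7137 = -7146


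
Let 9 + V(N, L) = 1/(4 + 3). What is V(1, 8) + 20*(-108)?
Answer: -15182/7 ≈ -2168.9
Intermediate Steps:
V(N, L) = -62/7 (V(N, L) = -9 + 1/(4 + 3) = -9 + 1/7 = -9 + ⅐ = -62/7)
V(1, 8) + 20*(-108) = -62/7 + 20*(-108) = -62/7 - 2160 = -15182/7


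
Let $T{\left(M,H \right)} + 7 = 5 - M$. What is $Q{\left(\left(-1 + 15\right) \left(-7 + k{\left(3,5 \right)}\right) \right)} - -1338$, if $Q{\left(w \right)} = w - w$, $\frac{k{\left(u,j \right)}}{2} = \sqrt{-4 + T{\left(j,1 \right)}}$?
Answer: $1338$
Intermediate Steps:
$T{\left(M,H \right)} = -2 - M$ ($T{\left(M,H \right)} = -7 - \left(-5 + M\right) = -2 - M$)
$k{\left(u,j \right)} = 2 \sqrt{-6 - j}$ ($k{\left(u,j \right)} = 2 \sqrt{-4 - \left(2 + j\right)} = 2 \sqrt{-6 - j}$)
$Q{\left(w \right)} = 0$
$Q{\left(\left(-1 + 15\right) \left(-7 + k{\left(3,5 \right)}\right) \right)} - -1338 = 0 - -1338 = 0 + 1338 = 1338$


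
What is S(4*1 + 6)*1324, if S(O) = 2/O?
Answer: 1324/5 ≈ 264.80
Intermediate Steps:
S(4*1 + 6)*1324 = (2/(4*1 + 6))*1324 = (2/(4 + 6))*1324 = (2/10)*1324 = (2*(⅒))*1324 = (⅕)*1324 = 1324/5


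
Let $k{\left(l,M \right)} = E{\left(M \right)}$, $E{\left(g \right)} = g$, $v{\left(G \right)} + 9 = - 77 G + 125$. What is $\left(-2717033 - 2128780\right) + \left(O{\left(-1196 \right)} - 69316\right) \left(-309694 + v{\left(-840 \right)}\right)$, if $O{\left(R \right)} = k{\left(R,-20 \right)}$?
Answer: $16975401915$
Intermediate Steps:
$v{\left(G \right)} = 116 - 77 G$ ($v{\left(G \right)} = -9 - \left(-125 + 77 G\right) = 116 - 77 G$)
$k{\left(l,M \right)} = M$
$O{\left(R \right)} = -20$
$\left(-2717033 - 2128780\right) + \left(O{\left(-1196 \right)} - 69316\right) \left(-309694 + v{\left(-840 \right)}\right) = \left(-2717033 - 2128780\right) + \left(-20 - 69316\right) \left(-309694 + \left(116 - -64680\right)\right) = -4845813 - 69336 \left(-309694 + \left(116 + 64680\right)\right) = -4845813 - 69336 \left(-309694 + 64796\right) = -4845813 - -16980247728 = -4845813 + 16980247728 = 16975401915$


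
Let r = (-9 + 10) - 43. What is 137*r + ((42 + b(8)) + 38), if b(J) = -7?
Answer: -5681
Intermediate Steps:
r = -42 (r = 1 - 43 = -42)
137*r + ((42 + b(8)) + 38) = 137*(-42) + ((42 - 7) + 38) = -5754 + (35 + 38) = -5754 + 73 = -5681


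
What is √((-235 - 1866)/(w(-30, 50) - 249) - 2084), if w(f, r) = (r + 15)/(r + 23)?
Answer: I*√10638545905/2264 ≈ 45.558*I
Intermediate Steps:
w(f, r) = (15 + r)/(23 + r)
√((-235 - 1866)/(w(-30, 50) - 249) - 2084) = √((-235 - 1866)/((15 + 50)/(23 + 50) - 249) - 2084) = √(-2101/(65/73 - 249) - 2084) = √(-2101/(-18112/73) - 2084) = √(-2101*(-73/18112) - 2084) = √(153373/18112 - 2084) = √(-37592035/18112) = I*√10638545905/2264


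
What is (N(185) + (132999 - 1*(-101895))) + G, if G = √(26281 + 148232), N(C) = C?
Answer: 235079 + √174513 ≈ 2.3550e+5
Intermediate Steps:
G = √174513 ≈ 417.75
(N(185) + (132999 - 1*(-101895))) + G = (185 + (132999 - 1*(-101895))) + √174513 = (185 + (132999 + 101895)) + √174513 = (185 + 234894) + √174513 = 235079 + √174513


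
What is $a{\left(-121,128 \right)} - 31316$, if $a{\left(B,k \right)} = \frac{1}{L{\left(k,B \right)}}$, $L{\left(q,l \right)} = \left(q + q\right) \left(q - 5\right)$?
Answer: $- \frac{986078207}{31488} \approx -31316.0$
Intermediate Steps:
$L{\left(q,l \right)} = 2 q \left(-5 + q\right)$
$a{\left(B,k \right)} = \frac{1}{2 k \left(-5 + k\right)}$
$a{\left(-121,128 \right)} - 31316 = \frac{1}{2 \cdot 128 \left(-5 + 128\right)} - 31316 = \frac{1}{2} \cdot \frac{1}{128} \cdot \frac{1}{123} - 31316 = \frac{1}{31488} - 31316 = - \frac{986078207}{31488}$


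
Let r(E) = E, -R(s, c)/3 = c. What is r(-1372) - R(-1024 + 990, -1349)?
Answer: -5419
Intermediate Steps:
R(s, c) = -3*c
r(-1372) - R(-1024 + 990, -1349) = -1372 - (-3)*(-1349) = -1372 - 1*4047 = -1372 - 4047 = -5419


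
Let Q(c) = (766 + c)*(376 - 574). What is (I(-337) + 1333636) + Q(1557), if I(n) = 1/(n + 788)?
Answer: 394030583/451 ≈ 8.7368e+5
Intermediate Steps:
I(n) = 1/(788 + n)
Q(c) = -151668 - 198*c (Q(c) = (766 + c)*(-198) = -151668 - 198*c)
(I(-337) + 1333636) + Q(1557) = (1/(788 - 337) + 1333636) + (-151668 - 198*1557) = (1/451 + 1333636) + (-151668 - 308286) = (1/451 + 1333636) - 459954 = 601469837/451 - 459954 = 394030583/451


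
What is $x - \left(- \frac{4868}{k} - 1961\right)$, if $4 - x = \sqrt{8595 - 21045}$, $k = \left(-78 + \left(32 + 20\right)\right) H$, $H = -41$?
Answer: $\frac{1049779}{533} - 5 i \sqrt{498} \approx 1969.6 - 111.58 i$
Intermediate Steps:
$k = 1066$ ($k = \left(-78 + \left(32 + 20\right)\right) \left(-41\right) = \left(-78 + 52\right) \left(-41\right) = \left(-26\right) \left(-41\right) = 1066$)
$x = 4 - 5 i \sqrt{498}$ ($x = 4 - \sqrt{8595 - 21045} = 4 - \sqrt{-12450} = 4 - 5 i \sqrt{498} \approx 4.0 - 111.58 i$)
$x - \left(- \frac{4868}{k} - 1961\right) = \left(4 - 5 i \sqrt{498}\right) - \left(- \frac{4868}{1066} - 1961\right) = \left(4 - 5 i \sqrt{498}\right) - \left(\left(-4868\right) \frac{1}{1066} - 1961\right) = \left(4 - 5 i \sqrt{498}\right) - \left(- \frac{2434}{533} - 1961\right) = \left(4 - 5 i \sqrt{498}\right) - - \frac{1047647}{533} = \left(4 - 5 i \sqrt{498}\right) + \frac{1047647}{533} = \frac{1049779}{533} - 5 i \sqrt{498}$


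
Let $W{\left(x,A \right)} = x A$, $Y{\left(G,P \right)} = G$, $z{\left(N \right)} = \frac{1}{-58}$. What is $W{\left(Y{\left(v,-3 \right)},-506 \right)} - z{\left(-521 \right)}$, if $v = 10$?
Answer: $- \frac{293479}{58} \approx -5060.0$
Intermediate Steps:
$z{\left(N \right)} = - \frac{1}{58}$
$W{\left(x,A \right)} = A x$
$W{\left(Y{\left(v,-3 \right)},-506 \right)} - z{\left(-521 \right)} = \left(-506\right) 10 - - \frac{1}{58} = -5060 + \frac{1}{58} = - \frac{293479}{58}$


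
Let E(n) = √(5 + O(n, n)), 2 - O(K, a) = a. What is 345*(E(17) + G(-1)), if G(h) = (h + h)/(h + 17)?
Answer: -345/8 + 345*I*√10 ≈ -43.125 + 1091.0*I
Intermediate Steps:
O(K, a) = 2 - a
G(h) = 2*h/(17 + h) (G(h) = (2*h)/(17 + h) = 2*h/(17 + h))
E(n) = √(7 - n) (E(n) = √(5 + (2 - n)) = √(7 - n))
345*(E(17) + G(-1)) = 345*(√(7 - 1*17) + 2*(-1)/(17 - 1)) = 345*(√(7 - 17) + 2*(-1)/16) = 345*(√(-10) + 2*(-1)*(1/16)) = 345*(I*√10 - ⅛) = 345*(-⅛ + I*√10) = -345/8 + 345*I*√10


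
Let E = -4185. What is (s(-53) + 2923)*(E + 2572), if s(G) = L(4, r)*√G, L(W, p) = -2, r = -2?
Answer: -4714799 + 3226*I*√53 ≈ -4.7148e+6 + 23486.0*I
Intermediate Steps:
s(G) = -2*√G
(s(-53) + 2923)*(E + 2572) = (-2*I*√53 + 2923)*(-4185 + 2572) = (-2*I*√53 + 2923)*(-1613) = (2923 - 2*I*√53)*(-1613) = -4714799 + 3226*I*√53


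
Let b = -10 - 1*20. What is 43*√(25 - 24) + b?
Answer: 13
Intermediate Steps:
b = -30 (b = -10 - 20 = -30)
43*√(25 - 24) + b = 43*√(25 - 24) - 30 = 43*√1 - 30 = 43*1 - 30 = 43 - 30 = 13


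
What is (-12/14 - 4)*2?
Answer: -68/7 ≈ -9.7143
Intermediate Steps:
(-12/14 - 4)*2 = (-12*1/14 - 4)*2 = (-6/7 - 4)*2 = -34/7*2 = -68/7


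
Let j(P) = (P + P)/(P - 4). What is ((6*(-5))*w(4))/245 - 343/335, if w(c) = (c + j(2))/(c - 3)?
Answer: -20827/16415 ≈ -1.2688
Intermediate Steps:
j(P) = 2*P/(-4 + P) (j(P) = (2*P)/(-4 + P) = 2*P/(-4 + P))
w(c) = (-2 + c)/(-3 + c) (w(c) = (c + 2*2/(-4 + 2))/(c - 3) = (c + 2*2/(-2))/(-3 + c) = (c + 2*2*(-½))/(-3 + c) = (c - 2)/(-3 + c) = (-2 + c)/(-3 + c))
((6*(-5))*w(4))/245 - 343/335 = ((6*(-5))*((-2 + 4)/(-3 + 4)))/245 - 343/335 = -30*2/1*(1/245) - 343*1/335 = -30*2*(1/245) - 343/335 = -60*1/245 - 343/335 = -12/49 - 343/335 = -20827/16415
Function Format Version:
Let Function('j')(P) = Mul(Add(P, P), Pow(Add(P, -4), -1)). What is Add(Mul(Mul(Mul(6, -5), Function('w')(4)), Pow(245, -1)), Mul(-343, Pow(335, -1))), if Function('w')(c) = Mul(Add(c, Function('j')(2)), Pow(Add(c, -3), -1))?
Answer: Rational(-20827, 16415) ≈ -1.2688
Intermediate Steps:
Function('j')(P) = Mul(2, P, Pow(Add(-4, P), -1)) (Function('j')(P) = Mul(Mul(2, P), Pow(Add(-4, P), -1)) = Mul(2, P, Pow(Add(-4, P), -1)))
Function('w')(c) = Mul(Pow(Add(-3, c), -1), Add(-2, c)) (Function('w')(c) = Mul(Add(c, Mul(2, 2, Pow(Add(-4, 2), -1))), Pow(Add(c, -3), -1)) = Mul(Add(c, Mul(2, 2, Pow(-2, -1))), Pow(Add(-3, c), -1)) = Mul(Add(c, Mul(2, 2, Rational(-1, 2))), Pow(Add(-3, c), -1)) = Mul(Add(c, -2), Pow(Add(-3, c), -1)) = Mul(Add(-2, c), Pow(Add(-3, c), -1)) = Mul(Pow(Add(-3, c), -1), Add(-2, c)))
Add(Mul(Mul(Mul(6, -5), Function('w')(4)), Pow(245, -1)), Mul(-343, Pow(335, -1))) = Add(Mul(Mul(Mul(6, -5), Mul(Pow(Add(-3, 4), -1), Add(-2, 4))), Pow(245, -1)), Mul(-343, Pow(335, -1))) = Add(Mul(Mul(-30, Mul(Pow(1, -1), 2)), Rational(1, 245)), Mul(-343, Rational(1, 335))) = Add(Mul(Mul(-30, Mul(1, 2)), Rational(1, 245)), Rational(-343, 335)) = Add(Mul(Mul(-30, 2), Rational(1, 245)), Rational(-343, 335)) = Add(Mul(-60, Rational(1, 245)), Rational(-343, 335)) = Add(Rational(-12, 49), Rational(-343, 335)) = Rational(-20827, 16415)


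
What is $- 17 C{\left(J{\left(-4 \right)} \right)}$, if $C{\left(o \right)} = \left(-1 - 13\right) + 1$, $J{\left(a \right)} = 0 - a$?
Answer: $221$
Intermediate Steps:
$J{\left(a \right)} = - a$
$C{\left(o \right)} = -13$ ($C{\left(o \right)} = -14 + 1 = -13$)
$- 17 C{\left(J{\left(-4 \right)} \right)} = \left(-17\right) \left(-13\right) = 221$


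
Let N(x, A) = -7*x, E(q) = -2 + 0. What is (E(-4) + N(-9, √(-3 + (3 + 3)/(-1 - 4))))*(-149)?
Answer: -9089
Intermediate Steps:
E(q) = -2
(E(-4) + N(-9, √(-3 + (3 + 3)/(-1 - 4))))*(-149) = (-2 - 7*(-9))*(-149) = (-2 + 63)*(-149) = 61*(-149) = -9089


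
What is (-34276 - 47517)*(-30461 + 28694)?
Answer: 144528231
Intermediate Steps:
(-34276 - 47517)*(-30461 + 28694) = -81793*(-1767) = 144528231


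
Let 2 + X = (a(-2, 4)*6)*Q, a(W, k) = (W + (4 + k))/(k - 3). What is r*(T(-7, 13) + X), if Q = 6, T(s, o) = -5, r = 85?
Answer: 17765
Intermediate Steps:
a(W, k) = (4 + W + k)/(-3 + k)
X = 214 (X = -2 + (((4 - 2 + 4)/(-3 + 4))*6)*6 = -2 + ((6/1)*6)*6 = -2 + ((1*6)*6)*6 = -2 + (6*6)*6 = -2 + 36*6 = -2 + 216 = 214)
r*(T(-7, 13) + X) = 85*(-5 + 214) = 85*209 = 17765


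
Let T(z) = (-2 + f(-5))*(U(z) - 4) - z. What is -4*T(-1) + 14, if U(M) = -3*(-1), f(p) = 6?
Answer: 26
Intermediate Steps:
U(M) = 3
T(z) = -4 - z (T(z) = (-2 + 6)*(3 - 4) - z = 4*(-1) - z = -4 - z)
-4*T(-1) + 14 = -4*(-4 - 1*(-1)) + 14 = -4*(-4 + 1) + 14 = -4*(-3) + 14 = 12 + 14 = 26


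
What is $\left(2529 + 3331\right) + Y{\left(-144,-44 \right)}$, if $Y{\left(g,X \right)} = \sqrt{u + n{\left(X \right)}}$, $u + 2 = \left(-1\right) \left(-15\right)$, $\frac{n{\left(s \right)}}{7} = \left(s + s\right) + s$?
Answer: $5860 + i \sqrt{911} \approx 5860.0 + 30.183 i$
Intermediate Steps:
$n{\left(s \right)} = 21 s$ ($n{\left(s \right)} = 7 \left(\left(s + s\right) + s\right) = 7 \left(2 s + s\right) = 7 \cdot 3 s = 21 s$)
$u = 13$ ($u = -2 - -15 = -2 + 15 = 13$)
$Y{\left(g,X \right)} = \sqrt{13 + 21 X}$
$\left(2529 + 3331\right) + Y{\left(-144,-44 \right)} = \left(2529 + 3331\right) + \sqrt{13 + 21 \left(-44\right)} = 5860 + \sqrt{13 - 924} = 5860 + \sqrt{-911} = 5860 + i \sqrt{911}$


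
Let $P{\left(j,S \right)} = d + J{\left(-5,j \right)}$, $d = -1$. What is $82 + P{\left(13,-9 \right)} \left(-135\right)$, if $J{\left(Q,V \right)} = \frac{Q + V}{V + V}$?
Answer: $\frac{2281}{13} \approx 175.46$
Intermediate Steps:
$J{\left(Q,V \right)} = \frac{Q + V}{2 V}$
$P{\left(j,S \right)} = -1 + \frac{-5 + j}{2 j}$
$82 + P{\left(13,-9 \right)} \left(-135\right) = 82 + \frac{-5 - 13}{2 \cdot 13} \left(-135\right) = 82 + \frac{1}{2} \cdot \frac{1}{13} \left(-5 - 13\right) \left(-135\right) = 82 + \frac{1}{2} \cdot \frac{1}{13} \left(-18\right) \left(-135\right) = 82 - - \frac{1215}{13} = 82 + \frac{1215}{13} = \frac{2281}{13}$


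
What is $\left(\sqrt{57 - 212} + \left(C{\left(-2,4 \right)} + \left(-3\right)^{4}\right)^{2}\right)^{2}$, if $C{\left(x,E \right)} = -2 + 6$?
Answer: $\left(7225 + i \sqrt{155}\right)^{2} \approx 5.22 \cdot 10^{7} + 1.799 \cdot 10^{5} i$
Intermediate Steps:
$C{\left(x,E \right)} = 4$
$\left(\sqrt{57 - 212} + \left(C{\left(-2,4 \right)} + \left(-3\right)^{4}\right)^{2}\right)^{2} = \left(\sqrt{57 - 212} + \left(4 + \left(-3\right)^{4}\right)^{2}\right)^{2} = \left(\sqrt{-155} + \left(4 + 81\right)^{2}\right)^{2} = \left(i \sqrt{155} + 85^{2}\right)^{2} = \left(i \sqrt{155} + 7225\right)^{2} = \left(7225 + i \sqrt{155}\right)^{2}$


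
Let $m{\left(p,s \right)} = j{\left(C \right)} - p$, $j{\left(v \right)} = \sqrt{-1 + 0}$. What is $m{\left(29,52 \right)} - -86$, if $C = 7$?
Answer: $57 + i \approx 57.0 + 1.0 i$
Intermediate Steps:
$j{\left(v \right)} = i$ ($j{\left(v \right)} = \sqrt{-1} = i$)
$m{\left(p,s \right)} = i - p$
$m{\left(29,52 \right)} - -86 = \left(i - 29\right) - -86 = \left(i - 29\right) + 86 = \left(-29 + i\right) + 86 = 57 + i$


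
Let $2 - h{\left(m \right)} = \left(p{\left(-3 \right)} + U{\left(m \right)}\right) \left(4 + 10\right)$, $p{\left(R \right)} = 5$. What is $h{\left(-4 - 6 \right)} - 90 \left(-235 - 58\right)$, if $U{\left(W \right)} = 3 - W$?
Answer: $26120$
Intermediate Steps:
$h{\left(m \right)} = -110 + 14 m$ ($h{\left(m \right)} = 2 - \left(5 - \left(-3 + m\right)\right) \left(4 + 10\right) = 2 - \left(8 - m\right) 14 = 2 - \left(112 - 14 m\right) = 2 + \left(-112 + 14 m\right) = -110 + 14 m$)
$h{\left(-4 - 6 \right)} - 90 \left(-235 - 58\right) = \left(-110 + 14 \left(-4 - 6\right)\right) - 90 \left(-235 - 58\right) = \left(-110 + 14 \left(-4 - 6\right)\right) - -26370 = \left(-110 + 14 \left(-10\right)\right) + 26370 = \left(-110 - 140\right) + 26370 = -250 + 26370 = 26120$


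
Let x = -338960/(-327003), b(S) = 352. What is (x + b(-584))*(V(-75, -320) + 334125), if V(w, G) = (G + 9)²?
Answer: 49738592517536/327003 ≈ 1.5210e+8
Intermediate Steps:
x = 338960/327003 (x = -338960*(-1/327003) = 338960/327003 ≈ 1.0366)
V(w, G) = (9 + G)²
(x + b(-584))*(V(-75, -320) + 334125) = (338960/327003 + 352)*((9 - 320)² + 334125) = 115444016*((-311)² + 334125)/327003 = 115444016*(96721 + 334125)/327003 = (115444016/327003)*430846 = 49738592517536/327003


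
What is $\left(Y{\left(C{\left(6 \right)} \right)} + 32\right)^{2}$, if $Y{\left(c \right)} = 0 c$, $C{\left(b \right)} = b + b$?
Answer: $1024$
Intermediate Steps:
$C{\left(b \right)} = 2 b$
$Y{\left(c \right)} = 0$
$\left(Y{\left(C{\left(6 \right)} \right)} + 32\right)^{2} = \left(0 + 32\right)^{2} = 32^{2} = 1024$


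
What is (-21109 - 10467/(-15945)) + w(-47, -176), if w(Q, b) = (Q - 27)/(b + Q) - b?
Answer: -24809562228/1185245 ≈ -20932.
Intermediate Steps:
w(Q, b) = -b + (-27 + Q)/(Q + b) (w(Q, b) = (-27 + Q)/(Q + b) - b = -b + (-27 + Q)/(Q + b))
(-21109 - 10467/(-15945)) + w(-47, -176) = (-21109 - 10467/(-15945)) + (-27 - 47 - 1*(-176)² - 1*(-47)*(-176))/(-47 - 176) = (-21109 - 10467*(-1/15945)) + (-27 - 47 - 1*30976 - 8272)/(-223) = (-21109 + 3489/5315) - (-27 - 47 - 30976 - 8272)/223 = -112190846/5315 - 1/223*(-39322) = -112190846/5315 + 39322/223 = -24809562228/1185245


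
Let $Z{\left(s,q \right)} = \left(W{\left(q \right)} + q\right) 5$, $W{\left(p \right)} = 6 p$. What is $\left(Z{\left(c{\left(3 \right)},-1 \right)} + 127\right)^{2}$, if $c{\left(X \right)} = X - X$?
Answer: $8464$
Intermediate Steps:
$c{\left(X \right)} = 0$
$Z{\left(s,q \right)} = 35 q$ ($Z{\left(s,q \right)} = \left(6 q + q\right) 5 = 7 q 5 = 35 q$)
$\left(Z{\left(c{\left(3 \right)},-1 \right)} + 127\right)^{2} = \left(35 \left(-1\right) + 127\right)^{2} = \left(-35 + 127\right)^{2} = 92^{2} = 8464$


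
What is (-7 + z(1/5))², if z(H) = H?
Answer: 1156/25 ≈ 46.240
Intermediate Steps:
(-7 + z(1/5))² = (-7 + 1/5)² = (-7 + ⅕)² = (-34/5)² = 1156/25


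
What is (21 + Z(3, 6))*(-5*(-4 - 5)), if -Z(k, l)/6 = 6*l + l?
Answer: -10395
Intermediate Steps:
Z(k, l) = -42*l (Z(k, l) = -6*(6*l + l) = -42*l)
(21 + Z(3, 6))*(-5*(-4 - 5)) = (21 - 42*6)*(-5*(-4 - 5)) = (21 - 252)*(-5*(-9)) = -231*45 = -10395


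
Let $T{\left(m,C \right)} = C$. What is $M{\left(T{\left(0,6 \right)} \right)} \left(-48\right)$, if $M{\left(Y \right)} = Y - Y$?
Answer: $0$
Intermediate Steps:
$M{\left(Y \right)} = 0$
$M{\left(T{\left(0,6 \right)} \right)} \left(-48\right) = 0 \left(-48\right) = 0$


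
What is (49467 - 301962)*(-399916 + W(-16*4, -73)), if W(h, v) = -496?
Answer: 101102027940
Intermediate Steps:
(49467 - 301962)*(-399916 + W(-16*4, -73)) = (49467 - 301962)*(-399916 - 496) = -252495*(-400412) = 101102027940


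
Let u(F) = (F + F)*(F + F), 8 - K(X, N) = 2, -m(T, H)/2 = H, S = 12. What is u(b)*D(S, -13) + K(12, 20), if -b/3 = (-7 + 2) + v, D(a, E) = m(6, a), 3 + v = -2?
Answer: -86394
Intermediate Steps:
m(T, H) = -2*H
v = -5 (v = -3 - 2 = -5)
D(a, E) = -2*a
K(X, N) = 6 (K(X, N) = 8 - 1*2 = 8 - 2 = 6)
b = 30 (b = -3*((-7 + 2) - 5) = -3*(-5 - 5) = -3*(-10) = 30)
u(F) = 4*F² (u(F) = (2*F)*(2*F) = 4*F²)
u(b)*D(S, -13) + K(12, 20) = (4*30²)*(-2*12) + 6 = (4*900)*(-24) + 6 = 3600*(-24) + 6 = -86400 + 6 = -86394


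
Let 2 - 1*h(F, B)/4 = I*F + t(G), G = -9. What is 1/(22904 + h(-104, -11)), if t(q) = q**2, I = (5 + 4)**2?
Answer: 1/56284 ≈ 1.7767e-5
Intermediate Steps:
I = 81 (I = 9**2 = 81)
h(F, B) = -316 - 324*F (h(F, B) = 8 - 4*(81*F + (-9)**2) = 8 - 4*(81*F + 81) = 8 - 4*(81 + 81*F) = 8 + (-324 - 324*F) = -316 - 324*F)
1/(22904 + h(-104, -11)) = 1/(22904 + (-316 - 324*(-104))) = 1/(22904 + (-316 + 33696)) = 1/(22904 + 33380) = 1/56284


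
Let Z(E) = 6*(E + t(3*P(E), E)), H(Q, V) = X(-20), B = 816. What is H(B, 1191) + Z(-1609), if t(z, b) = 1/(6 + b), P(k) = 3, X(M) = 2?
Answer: -15472162/1603 ≈ -9652.0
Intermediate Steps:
H(Q, V) = 2
Z(E) = 6*E + 6/(6 + E) (Z(E) = 6*(E + 1/(6 + E)) = 6*E + 6/(6 + E))
H(B, 1191) + Z(-1609) = 2 + 6*(1 - 1609*(6 - 1609))/(6 - 1609) = 2 + 6*(1 - 1609*(-1603))/(-1603) = 2 + 6*(-1/1603)*(1 + 2579227) = 2 + 6*(-1/1603)*2579228 = 2 - 15475368/1603 = -15472162/1603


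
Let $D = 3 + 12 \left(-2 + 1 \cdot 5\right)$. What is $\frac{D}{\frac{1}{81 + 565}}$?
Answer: $25194$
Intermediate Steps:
$D = 39$ ($D = 3 + 12 \left(-2 + 5\right) = 3 + 12 \cdot 3 = 3 + 36 = 39$)
$\frac{D}{\frac{1}{81 + 565}} = \frac{39}{\frac{1}{81 + 565}} = \frac{39}{\frac{1}{646}} = 39 \frac{1}{\frac{1}{646}} = 39 \cdot 646 = 25194$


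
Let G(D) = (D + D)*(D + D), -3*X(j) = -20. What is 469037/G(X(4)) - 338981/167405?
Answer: 141225976253/53569600 ≈ 2636.3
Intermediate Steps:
X(j) = 20/3 (X(j) = -1/3*(-20) = 20/3)
G(D) = 4*D**2 (G(D) = (2*D)*(2*D) = 4*D**2)
469037/G(X(4)) - 338981/167405 = 469037/((4*(20/3)**2)) - 338981/167405 = 469037/((4*(400/9))) - 338981*1/167405 = 469037/(1600/9) - 338981/167405 = 469037*(9/1600) - 338981/167405 = 4221333/1600 - 338981/167405 = 141225976253/53569600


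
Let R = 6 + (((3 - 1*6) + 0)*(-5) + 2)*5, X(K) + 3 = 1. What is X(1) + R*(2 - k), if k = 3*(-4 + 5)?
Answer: -93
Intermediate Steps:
X(K) = -2 (X(K) = -3 + 1 = -2)
k = 3 (k = 3*1 = 3)
R = 91 (R = 6 + (((3 - 6) + 0)*(-5) + 2)*5 = 6 + ((-3 + 0)*(-5) + 2)*5 = 6 + (-3*(-5) + 2)*5 = 6 + (15 + 2)*5 = 6 + 17*5 = 6 + 85 = 91)
X(1) + R*(2 - k) = -2 + 91*(2 - 1*3) = -2 + 91*(2 - 3) = -2 + 91*(-1) = -2 - 91 = -93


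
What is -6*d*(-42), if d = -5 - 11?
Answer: -4032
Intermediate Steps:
d = -16
-6*d*(-42) = -6*(-16)*(-42) = 96*(-42) = -4032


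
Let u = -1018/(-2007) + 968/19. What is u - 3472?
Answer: -130435658/38133 ≈ -3420.5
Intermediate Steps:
u = 1962118/38133 (u = -1018*(-1/2007) + 968*(1/19) = 1018/2007 + 968/19 = 1962118/38133 ≈ 51.455)
u - 3472 = 1962118/38133 - 3472 = -130435658/38133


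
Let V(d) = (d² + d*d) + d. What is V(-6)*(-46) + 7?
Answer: -3029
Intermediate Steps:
V(d) = d + 2*d² (V(d) = (d² + d²) + d = 2*d² + d = d + 2*d²)
V(-6)*(-46) + 7 = -6*(1 + 2*(-6))*(-46) + 7 = -6*(1 - 12)*(-46) + 7 = -6*(-11)*(-46) + 7 = 66*(-46) + 7 = -3036 + 7 = -3029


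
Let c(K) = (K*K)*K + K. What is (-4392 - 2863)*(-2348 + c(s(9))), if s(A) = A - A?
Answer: 17034740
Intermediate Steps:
s(A) = 0
c(K) = K + K**3 (c(K) = K**2*K + K = K**3 + K = K + K**3)
(-4392 - 2863)*(-2348 + c(s(9))) = (-4392 - 2863)*(-2348 + (0 + 0**3)) = -7255*(-2348 + (0 + 0)) = -7255*(-2348 + 0) = -7255*(-2348) = 17034740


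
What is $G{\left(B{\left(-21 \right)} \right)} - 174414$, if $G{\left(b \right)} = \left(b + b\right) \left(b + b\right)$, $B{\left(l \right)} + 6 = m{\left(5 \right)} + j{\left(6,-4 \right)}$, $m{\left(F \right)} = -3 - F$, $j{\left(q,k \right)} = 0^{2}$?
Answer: $-173630$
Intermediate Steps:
$j{\left(q,k \right)} = 0$
$B{\left(l \right)} = -14$ ($B{\left(l \right)} = -6 + \left(\left(-3 - 5\right) + 0\right) = -6 + \left(-8 + 0\right) = -6 - 8 = -14$)
$G{\left(b \right)} = 4 b^{2}$ ($G{\left(b \right)} = 2 b 2 b = 4 b^{2}$)
$G{\left(B{\left(-21 \right)} \right)} - 174414 = 4 \left(-14\right)^{2} - 174414 = 4 \cdot 196 - 174414 = 784 - 174414 = -173630$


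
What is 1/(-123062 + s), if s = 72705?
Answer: -1/50357 ≈ -1.9858e-5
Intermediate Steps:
1/(-123062 + s) = 1/(-123062 + 72705) = 1/(-50357) = -1/50357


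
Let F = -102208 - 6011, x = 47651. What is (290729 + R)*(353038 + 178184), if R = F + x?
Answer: 122266586742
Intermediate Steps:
F = -108219
R = -60568 (R = -108219 + 47651 = -60568)
(290729 + R)*(353038 + 178184) = (290729 - 60568)*(353038 + 178184) = 230161*531222 = 122266586742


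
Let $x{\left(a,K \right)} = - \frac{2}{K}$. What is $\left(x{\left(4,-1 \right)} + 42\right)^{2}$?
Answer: $1936$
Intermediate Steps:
$\left(x{\left(4,-1 \right)} + 42\right)^{2} = \left(- \frac{2}{-1} + 42\right)^{2} = \left(\left(-2\right) \left(-1\right) + 42\right)^{2} = \left(2 + 42\right)^{2} = 44^{2} = 1936$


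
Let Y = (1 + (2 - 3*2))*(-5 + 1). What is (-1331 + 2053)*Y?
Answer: 8664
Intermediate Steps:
Y = 12 (Y = (1 + (2 - 6))*(-4) = (1 - 4)*(-4) = -3*(-4) = 12)
(-1331 + 2053)*Y = (-1331 + 2053)*12 = 722*12 = 8664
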